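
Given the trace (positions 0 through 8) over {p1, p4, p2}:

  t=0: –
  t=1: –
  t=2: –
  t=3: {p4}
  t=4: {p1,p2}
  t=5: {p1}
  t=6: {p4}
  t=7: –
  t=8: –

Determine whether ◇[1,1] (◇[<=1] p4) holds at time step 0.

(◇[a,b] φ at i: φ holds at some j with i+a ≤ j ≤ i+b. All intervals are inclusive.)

False

Check ◇[<=1] p4 at each j in [1,1]:
  j=1: fails (none in [1,2])
No position in the window satisfies it → formula fails.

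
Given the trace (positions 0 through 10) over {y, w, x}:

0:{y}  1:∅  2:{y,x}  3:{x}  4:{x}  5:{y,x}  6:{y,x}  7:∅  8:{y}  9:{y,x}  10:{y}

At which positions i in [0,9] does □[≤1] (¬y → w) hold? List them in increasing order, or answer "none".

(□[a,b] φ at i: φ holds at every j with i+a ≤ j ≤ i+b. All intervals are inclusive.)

5, 8, 9

Evaluate at each i in [0,9]:
  i=0: ✗ (fails at j=1)
  i=1: ✗ (fails at j=1)
  i=2: ✗ (fails at j=3)
  i=3: ✗ (fails at j=3)
  i=4: ✗ (fails at j=4)
  i=5: ✓ (all of [5,6])
  i=6: ✗ (fails at j=7)
  i=7: ✗ (fails at j=7)
  i=8: ✓ (all of [8,9])
  i=9: ✓ (all of [9,10])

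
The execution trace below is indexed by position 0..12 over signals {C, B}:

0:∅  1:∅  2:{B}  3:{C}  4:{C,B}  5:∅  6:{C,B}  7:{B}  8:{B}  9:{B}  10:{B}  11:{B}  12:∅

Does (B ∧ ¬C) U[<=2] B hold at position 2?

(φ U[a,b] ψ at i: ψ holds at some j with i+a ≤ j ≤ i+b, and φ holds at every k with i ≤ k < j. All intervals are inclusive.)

Holds

Need some j in [2,4] with B, and (B ∧ ¬C) at every k in [2,j-1].
  j=2: B holds; no prefix to check → satisfied.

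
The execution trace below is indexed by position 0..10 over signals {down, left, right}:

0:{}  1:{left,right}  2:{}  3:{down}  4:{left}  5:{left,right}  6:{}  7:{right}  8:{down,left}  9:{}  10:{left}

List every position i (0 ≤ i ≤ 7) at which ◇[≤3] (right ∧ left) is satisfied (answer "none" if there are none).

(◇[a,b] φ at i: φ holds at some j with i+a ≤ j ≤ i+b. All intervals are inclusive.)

0, 1, 2, 3, 4, 5

Evaluate at each i in [0,7]:
  i=0: ✓ (witness j=1)
  i=1: ✓ (witness j=1)
  i=2: ✓ (witness j=5)
  i=3: ✓ (witness j=5)
  i=4: ✓ (witness j=5)
  i=5: ✓ (witness j=5)
  i=6: ✗ (none in [6,9])
  i=7: ✗ (none in [7,10])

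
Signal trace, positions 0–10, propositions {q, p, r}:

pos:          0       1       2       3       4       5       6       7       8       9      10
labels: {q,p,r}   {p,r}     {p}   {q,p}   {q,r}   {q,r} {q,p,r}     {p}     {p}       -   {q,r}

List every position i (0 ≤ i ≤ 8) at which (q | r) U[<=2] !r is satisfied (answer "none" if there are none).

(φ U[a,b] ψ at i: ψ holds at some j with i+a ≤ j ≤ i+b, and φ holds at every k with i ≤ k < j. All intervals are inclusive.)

0, 1, 2, 3, 5, 6, 7, 8

Evaluate at each i in [0,8]:
  i=0: ✓ (rhs at j=2; lhs holds on [0,1])
  i=1: ✓ (rhs at j=2; lhs holds on [1,1])
  i=2: ✓ (rhs at j=2)
  i=3: ✓ (rhs at j=3)
  i=4: ✗ (no rhs in [4,6])
  i=5: ✓ (rhs at j=7; lhs holds on [5,6])
  i=6: ✓ (rhs at j=7; lhs holds on [6,6])
  i=7: ✓ (rhs at j=7)
  i=8: ✓ (rhs at j=8)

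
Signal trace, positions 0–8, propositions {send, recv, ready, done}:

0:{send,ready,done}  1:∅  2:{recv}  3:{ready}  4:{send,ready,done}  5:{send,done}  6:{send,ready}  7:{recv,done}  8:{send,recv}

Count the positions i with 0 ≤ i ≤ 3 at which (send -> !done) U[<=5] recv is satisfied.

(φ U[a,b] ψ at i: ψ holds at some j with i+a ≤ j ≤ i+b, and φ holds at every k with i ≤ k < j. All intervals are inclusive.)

Evaluate at each i in [0,3]:
  i=0: ✗ (lhs fails at k=0 before rhs at j=2)
  i=1: ✓ (rhs at j=2; lhs holds on [1,1])
  i=2: ✓ (rhs at j=2)
  i=3: ✗ (lhs fails at k=4 before rhs at j=7)
Positions where it holds: {1, 2} → 2.

2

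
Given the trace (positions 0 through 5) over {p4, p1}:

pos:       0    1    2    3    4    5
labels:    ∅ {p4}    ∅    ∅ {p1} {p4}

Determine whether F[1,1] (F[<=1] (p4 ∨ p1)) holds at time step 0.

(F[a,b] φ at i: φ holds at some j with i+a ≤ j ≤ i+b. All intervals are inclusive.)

Holds

Check F[<=1] (p4 ∨ p1) at each j in [1,1]:
  j=1: holds (witness at 1)
Found at j=1 → formula holds.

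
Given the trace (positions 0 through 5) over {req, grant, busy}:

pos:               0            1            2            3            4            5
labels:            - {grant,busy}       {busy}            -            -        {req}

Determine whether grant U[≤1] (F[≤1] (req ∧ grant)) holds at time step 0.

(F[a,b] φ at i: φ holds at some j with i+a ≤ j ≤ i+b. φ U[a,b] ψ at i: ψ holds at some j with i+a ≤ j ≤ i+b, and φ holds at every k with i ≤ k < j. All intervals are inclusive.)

Need some j in [0,1] with F[≤1] (req ∧ grant), and grant at every k in [0,j-1].
  j=0: F[≤1] (req ∧ grant) — fails (none in [0,1]).
  j=1: F[≤1] (req ∧ grant) — fails (none in [1,2]).
No j in the window works → until fails.

Does not hold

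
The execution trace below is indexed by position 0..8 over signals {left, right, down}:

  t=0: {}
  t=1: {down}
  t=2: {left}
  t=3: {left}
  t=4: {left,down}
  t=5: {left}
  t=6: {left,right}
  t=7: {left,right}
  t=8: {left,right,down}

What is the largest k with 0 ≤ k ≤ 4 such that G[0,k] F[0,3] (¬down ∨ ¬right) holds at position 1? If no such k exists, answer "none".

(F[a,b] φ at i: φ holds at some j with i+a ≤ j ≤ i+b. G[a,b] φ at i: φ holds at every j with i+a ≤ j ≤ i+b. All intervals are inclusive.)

F[0,3] (¬down ∨ ¬right) must hold from j=1 onward; find where it first fails.
  j=1: holds
  j=2: holds
  j=3: holds
  j=4: holds
  j=5: holds
Holds through j=5; largest k = 4.

4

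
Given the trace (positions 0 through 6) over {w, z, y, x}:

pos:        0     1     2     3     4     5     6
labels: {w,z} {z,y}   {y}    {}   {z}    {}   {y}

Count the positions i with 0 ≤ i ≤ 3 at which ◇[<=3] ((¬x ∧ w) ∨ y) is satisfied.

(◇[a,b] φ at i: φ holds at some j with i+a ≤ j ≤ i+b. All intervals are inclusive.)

Evaluate at each i in [0,3]:
  i=0: ✓ (witness j=0)
  i=1: ✓ (witness j=1)
  i=2: ✓ (witness j=2)
  i=3: ✓ (witness j=6)
Positions where it holds: {0, 1, 2, 3} → 4.

4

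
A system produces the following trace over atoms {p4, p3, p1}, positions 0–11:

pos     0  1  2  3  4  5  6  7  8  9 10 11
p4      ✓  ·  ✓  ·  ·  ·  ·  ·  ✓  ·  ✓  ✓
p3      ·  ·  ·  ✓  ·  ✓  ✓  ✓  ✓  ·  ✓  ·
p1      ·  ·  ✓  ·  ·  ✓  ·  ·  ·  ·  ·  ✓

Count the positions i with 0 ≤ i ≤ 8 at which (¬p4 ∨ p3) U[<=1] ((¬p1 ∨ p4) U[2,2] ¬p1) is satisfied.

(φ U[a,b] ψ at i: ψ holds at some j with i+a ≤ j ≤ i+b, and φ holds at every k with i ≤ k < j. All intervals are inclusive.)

6

Evaluate at each i in [0,8]:
  i=0: ✗ (lhs fails at k=0 before rhs at j=1)
  i=1: ✓ (rhs at j=1)
  i=2: ✓ (rhs at j=2)
  i=3: ✗ (no rhs in [3,4])
  i=4: ✗ (no rhs in [4,5])
  i=5: ✓ (rhs at j=6; lhs holds on [5,5])
  i=6: ✓ (rhs at j=6)
  i=7: ✓ (rhs at j=7)
  i=8: ✓ (rhs at j=8)
Positions where it holds: {1, 2, 5, 6, 7, 8} → 6.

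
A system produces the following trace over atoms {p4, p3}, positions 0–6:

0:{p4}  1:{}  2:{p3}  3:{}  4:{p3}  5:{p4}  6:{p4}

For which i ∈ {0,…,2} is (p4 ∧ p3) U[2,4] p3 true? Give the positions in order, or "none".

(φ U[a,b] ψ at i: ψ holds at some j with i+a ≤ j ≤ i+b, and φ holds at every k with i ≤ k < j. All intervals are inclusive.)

none

Evaluate at each i in [0,2]:
  i=0: ✗ (lhs fails at k=0 before rhs at j=2)
  i=1: ✗ (lhs fails at k=1 before rhs at j=4)
  i=2: ✗ (lhs fails at k=2 before rhs at j=4)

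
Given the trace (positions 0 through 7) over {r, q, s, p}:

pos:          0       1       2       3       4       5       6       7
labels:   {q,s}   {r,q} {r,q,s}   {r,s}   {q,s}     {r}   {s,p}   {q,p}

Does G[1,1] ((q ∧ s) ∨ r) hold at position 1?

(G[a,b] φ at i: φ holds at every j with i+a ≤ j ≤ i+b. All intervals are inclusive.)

True

Check ((q ∧ s) ∨ r) at every j in [2,2]:
  j=2: true
All positions satisfy it → formula holds.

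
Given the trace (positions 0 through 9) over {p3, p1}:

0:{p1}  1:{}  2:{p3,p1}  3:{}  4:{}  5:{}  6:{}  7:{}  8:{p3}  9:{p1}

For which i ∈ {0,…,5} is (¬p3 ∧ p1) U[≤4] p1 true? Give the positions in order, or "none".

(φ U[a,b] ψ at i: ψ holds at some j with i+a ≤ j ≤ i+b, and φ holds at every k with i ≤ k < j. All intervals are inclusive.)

0, 2

Evaluate at each i in [0,5]:
  i=0: ✓ (rhs at j=0)
  i=1: ✗ (lhs fails at k=1 before rhs at j=2)
  i=2: ✓ (rhs at j=2)
  i=3: ✗ (no rhs in [3,7])
  i=4: ✗ (no rhs in [4,8])
  i=5: ✗ (lhs fails at k=5 before rhs at j=9)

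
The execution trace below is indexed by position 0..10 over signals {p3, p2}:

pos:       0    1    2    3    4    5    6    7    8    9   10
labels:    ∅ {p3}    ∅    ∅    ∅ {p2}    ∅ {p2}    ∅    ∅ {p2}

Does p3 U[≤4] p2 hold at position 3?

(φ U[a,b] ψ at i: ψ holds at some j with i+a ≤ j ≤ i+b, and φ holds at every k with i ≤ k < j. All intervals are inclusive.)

Need some j in [3,7] with p2, and p3 at every k in [3,j-1].
  j=3: p2 false.
  j=4: p2 false.
  j=5: p2 holds, but p3 fails at k=3 → not this j.
  j=6: p2 false.
  j=7: p2 holds, but p3 fails at k=3 → not this j.
No j in the window works → until fails.

Does not hold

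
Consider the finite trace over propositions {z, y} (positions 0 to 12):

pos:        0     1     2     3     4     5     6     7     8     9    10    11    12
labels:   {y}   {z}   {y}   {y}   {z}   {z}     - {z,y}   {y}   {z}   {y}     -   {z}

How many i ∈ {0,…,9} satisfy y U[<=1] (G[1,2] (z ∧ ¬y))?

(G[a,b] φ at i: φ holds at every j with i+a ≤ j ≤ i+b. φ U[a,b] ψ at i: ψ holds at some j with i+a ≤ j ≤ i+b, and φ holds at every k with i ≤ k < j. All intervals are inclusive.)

Evaluate at each i in [0,9]:
  i=0: ✗ (no rhs in [0,1])
  i=1: ✗ (no rhs in [1,2])
  i=2: ✓ (rhs at j=3; lhs holds on [2,2])
  i=3: ✓ (rhs at j=3)
  i=4: ✗ (no rhs in [4,5])
  i=5: ✗ (no rhs in [5,6])
  i=6: ✗ (no rhs in [6,7])
  i=7: ✗ (no rhs in [7,8])
  i=8: ✗ (no rhs in [8,9])
  i=9: ✗ (no rhs in [9,10])
Positions where it holds: {2, 3} → 2.

2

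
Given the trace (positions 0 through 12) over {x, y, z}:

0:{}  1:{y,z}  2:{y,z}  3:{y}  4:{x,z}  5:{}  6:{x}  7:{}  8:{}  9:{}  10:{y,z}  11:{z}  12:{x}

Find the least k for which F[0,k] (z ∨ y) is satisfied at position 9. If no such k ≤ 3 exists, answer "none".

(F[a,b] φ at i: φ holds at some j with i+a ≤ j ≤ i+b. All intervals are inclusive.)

Scan j = 9,10,… for (z ∨ y):
  j=9: fails
  j=10: holds
First hit at j=10, so smallest k = 10-9 = 1.

1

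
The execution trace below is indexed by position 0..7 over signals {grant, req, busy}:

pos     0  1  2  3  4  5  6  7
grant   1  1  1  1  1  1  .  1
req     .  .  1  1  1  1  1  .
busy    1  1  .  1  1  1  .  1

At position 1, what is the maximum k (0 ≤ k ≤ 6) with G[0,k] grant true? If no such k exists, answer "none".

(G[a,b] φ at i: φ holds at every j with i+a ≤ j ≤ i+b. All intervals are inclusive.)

grant must hold from j=1 onward; find where it first fails.
  j=1: holds
  j=2: holds
  j=3: holds
  j=4: holds
  j=5: holds
  j=6: fails
Holds on [1,5], so largest k = 4.

4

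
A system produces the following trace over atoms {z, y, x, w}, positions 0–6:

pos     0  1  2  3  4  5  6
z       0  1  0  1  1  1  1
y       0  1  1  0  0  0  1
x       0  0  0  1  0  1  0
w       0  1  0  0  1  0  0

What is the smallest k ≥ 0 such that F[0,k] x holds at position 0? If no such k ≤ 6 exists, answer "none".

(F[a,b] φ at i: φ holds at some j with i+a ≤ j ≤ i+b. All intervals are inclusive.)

Scan j = 0,1,… for x:
  j=0: fails
  j=1: fails
  j=2: fails
  j=3: holds
First hit at j=3, so smallest k = 3-0 = 3.

3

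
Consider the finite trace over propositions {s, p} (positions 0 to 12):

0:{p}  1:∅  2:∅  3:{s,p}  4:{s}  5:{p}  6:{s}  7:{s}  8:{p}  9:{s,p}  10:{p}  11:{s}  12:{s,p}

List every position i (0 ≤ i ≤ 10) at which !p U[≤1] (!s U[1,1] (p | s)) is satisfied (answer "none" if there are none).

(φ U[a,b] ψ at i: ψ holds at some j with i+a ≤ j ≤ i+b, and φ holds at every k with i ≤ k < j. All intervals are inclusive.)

1, 2, 4, 5, 7, 8, 10

Evaluate at each i in [0,10]:
  i=0: ✗ (no rhs in [0,1])
  i=1: ✓ (rhs at j=2; lhs holds on [1,1])
  i=2: ✓ (rhs at j=2)
  i=3: ✗ (no rhs in [3,4])
  i=4: ✓ (rhs at j=5; lhs holds on [4,4])
  i=5: ✓ (rhs at j=5)
  i=6: ✗ (no rhs in [6,7])
  i=7: ✓ (rhs at j=8; lhs holds on [7,7])
  i=8: ✓ (rhs at j=8)
  i=9: ✗ (lhs fails at k=9 before rhs at j=10)
  i=10: ✓ (rhs at j=10)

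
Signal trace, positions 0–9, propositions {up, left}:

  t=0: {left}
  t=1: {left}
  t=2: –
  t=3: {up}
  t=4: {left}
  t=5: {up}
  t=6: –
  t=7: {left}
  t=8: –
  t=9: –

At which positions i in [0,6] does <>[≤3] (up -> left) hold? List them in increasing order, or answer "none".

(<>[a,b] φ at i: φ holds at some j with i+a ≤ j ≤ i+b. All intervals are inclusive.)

Evaluate at each i in [0,6]:
  i=0: ✓ (witness j=0)
  i=1: ✓ (witness j=1)
  i=2: ✓ (witness j=2)
  i=3: ✓ (witness j=4)
  i=4: ✓ (witness j=4)
  i=5: ✓ (witness j=6)
  i=6: ✓ (witness j=6)

0, 1, 2, 3, 4, 5, 6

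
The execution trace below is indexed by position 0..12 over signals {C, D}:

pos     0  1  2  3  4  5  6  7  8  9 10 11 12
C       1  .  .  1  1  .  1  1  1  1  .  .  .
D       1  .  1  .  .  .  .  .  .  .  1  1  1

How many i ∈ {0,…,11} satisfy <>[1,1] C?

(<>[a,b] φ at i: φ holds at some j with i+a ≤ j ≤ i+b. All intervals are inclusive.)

6

Evaluate at each i in [0,11]:
  i=0: ✗ (none in [1,1])
  i=1: ✗ (none in [2,2])
  i=2: ✓ (witness j=3)
  i=3: ✓ (witness j=4)
  i=4: ✗ (none in [5,5])
  i=5: ✓ (witness j=6)
  i=6: ✓ (witness j=7)
  i=7: ✓ (witness j=8)
  i=8: ✓ (witness j=9)
  i=9: ✗ (none in [10,10])
  i=10: ✗ (none in [11,11])
  i=11: ✗ (none in [12,12])
Positions where it holds: {2, 3, 5, 6, 7, 8} → 6.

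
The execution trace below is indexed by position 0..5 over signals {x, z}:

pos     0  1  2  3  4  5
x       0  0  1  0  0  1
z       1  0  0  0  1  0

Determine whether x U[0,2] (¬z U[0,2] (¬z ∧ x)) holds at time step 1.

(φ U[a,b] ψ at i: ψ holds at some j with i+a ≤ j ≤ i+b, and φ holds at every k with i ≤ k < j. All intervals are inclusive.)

Need some j in [1,3] with (¬z U[0,2] (¬z ∧ x)), and x at every k in [1,j-1].
  j=1: (¬z U[0,2] (¬z ∧ x)) holds; no prefix to check → satisfied.

Holds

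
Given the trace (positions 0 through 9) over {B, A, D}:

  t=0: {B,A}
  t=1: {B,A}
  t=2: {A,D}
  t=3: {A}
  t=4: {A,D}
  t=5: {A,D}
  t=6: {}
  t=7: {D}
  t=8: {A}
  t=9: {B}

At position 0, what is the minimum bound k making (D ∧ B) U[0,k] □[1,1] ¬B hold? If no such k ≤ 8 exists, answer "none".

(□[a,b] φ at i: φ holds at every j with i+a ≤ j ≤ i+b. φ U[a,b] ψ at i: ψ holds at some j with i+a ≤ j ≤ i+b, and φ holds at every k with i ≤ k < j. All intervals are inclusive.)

none

Need earliest j ≥ 0 with □[1,1] ¬B, and (D ∧ B) at every k in [0,j-1].
  j=0: rhs fails.
  j=1: rhs holds but lhs fails at k=0.
  j=2: rhs holds but lhs fails at k=0.
  j=3: rhs holds but lhs fails at k=0.
  j=4: rhs holds but lhs fails at k=0.
  j=5: rhs holds but lhs fails at k=0.
  j=6: rhs holds but lhs fails at k=0.
  j=7: rhs holds but lhs fails at k=0.
  j=8: rhs fails.
No witness within the range → none.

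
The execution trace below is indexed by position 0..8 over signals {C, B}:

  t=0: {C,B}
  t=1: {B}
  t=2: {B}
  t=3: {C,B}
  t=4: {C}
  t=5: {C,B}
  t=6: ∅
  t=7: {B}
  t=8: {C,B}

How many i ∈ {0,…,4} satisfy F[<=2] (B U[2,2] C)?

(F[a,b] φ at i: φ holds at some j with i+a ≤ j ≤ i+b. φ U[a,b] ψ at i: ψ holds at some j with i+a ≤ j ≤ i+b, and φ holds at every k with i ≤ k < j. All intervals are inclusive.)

3

Evaluate at each i in [0,4]:
  i=0: ✓ (witness j=1)
  i=1: ✓ (witness j=1)
  i=2: ✓ (witness j=2)
  i=3: ✗ (none in [3,5])
  i=4: ✗ (none in [4,6])
Positions where it holds: {0, 1, 2} → 3.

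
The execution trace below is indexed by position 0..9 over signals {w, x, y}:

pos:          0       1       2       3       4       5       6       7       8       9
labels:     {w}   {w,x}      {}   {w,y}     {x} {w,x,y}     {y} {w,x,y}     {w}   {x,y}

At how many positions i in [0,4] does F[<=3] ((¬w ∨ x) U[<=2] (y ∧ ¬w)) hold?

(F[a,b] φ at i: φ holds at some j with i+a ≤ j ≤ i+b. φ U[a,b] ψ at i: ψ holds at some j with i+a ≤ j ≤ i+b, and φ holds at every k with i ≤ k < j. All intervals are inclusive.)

Evaluate at each i in [0,4]:
  i=0: ✗ (none in [0,3])
  i=1: ✓ (witness j=4)
  i=2: ✓ (witness j=4)
  i=3: ✓ (witness j=4)
  i=4: ✓ (witness j=4)
Positions where it holds: {1, 2, 3, 4} → 4.

4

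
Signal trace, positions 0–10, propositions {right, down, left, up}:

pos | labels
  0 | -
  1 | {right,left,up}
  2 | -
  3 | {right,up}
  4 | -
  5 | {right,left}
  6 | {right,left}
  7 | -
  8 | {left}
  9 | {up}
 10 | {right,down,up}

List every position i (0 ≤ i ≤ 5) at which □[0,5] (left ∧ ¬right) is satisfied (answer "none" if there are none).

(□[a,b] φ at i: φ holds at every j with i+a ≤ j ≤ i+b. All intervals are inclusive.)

none

Evaluate at each i in [0,5]:
  i=0: ✗ (fails at j=0)
  i=1: ✗ (fails at j=1)
  i=2: ✗ (fails at j=2)
  i=3: ✗ (fails at j=3)
  i=4: ✗ (fails at j=4)
  i=5: ✗ (fails at j=5)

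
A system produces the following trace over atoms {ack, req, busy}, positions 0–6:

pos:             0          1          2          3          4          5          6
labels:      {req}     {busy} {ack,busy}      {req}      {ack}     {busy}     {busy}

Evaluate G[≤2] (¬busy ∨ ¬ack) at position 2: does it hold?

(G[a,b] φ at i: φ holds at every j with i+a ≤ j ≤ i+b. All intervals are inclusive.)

Does not hold

Check (¬busy ∨ ¬ack) at every j in [2,4]:
  j=2: false
  j=3: true
  j=4: true
Fails at j=2 → formula fails.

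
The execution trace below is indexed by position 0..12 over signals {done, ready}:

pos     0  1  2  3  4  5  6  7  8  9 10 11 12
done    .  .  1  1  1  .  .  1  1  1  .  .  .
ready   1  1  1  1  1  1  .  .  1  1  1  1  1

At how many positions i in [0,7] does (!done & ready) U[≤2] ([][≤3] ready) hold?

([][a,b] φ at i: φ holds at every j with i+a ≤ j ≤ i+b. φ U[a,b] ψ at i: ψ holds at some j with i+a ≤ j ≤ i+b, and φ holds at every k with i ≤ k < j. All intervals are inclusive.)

3

Evaluate at each i in [0,7]:
  i=0: ✓ (rhs at j=0)
  i=1: ✓ (rhs at j=1)
  i=2: ✓ (rhs at j=2)
  i=3: ✗ (no rhs in [3,5])
  i=4: ✗ (no rhs in [4,6])
  i=5: ✗ (no rhs in [5,7])
  i=6: ✗ (lhs fails at k=6 before rhs at j=8)
  i=7: ✗ (lhs fails at k=7 before rhs at j=8)
Positions where it holds: {0, 1, 2} → 3.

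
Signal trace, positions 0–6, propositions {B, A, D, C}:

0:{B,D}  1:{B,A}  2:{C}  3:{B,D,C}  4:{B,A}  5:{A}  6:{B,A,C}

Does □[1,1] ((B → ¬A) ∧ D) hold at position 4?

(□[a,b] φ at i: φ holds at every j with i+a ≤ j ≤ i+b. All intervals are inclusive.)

False

Check ((B → ¬A) ∧ D) at every j in [5,5]:
  j=5: false
Fails at j=5 → formula fails.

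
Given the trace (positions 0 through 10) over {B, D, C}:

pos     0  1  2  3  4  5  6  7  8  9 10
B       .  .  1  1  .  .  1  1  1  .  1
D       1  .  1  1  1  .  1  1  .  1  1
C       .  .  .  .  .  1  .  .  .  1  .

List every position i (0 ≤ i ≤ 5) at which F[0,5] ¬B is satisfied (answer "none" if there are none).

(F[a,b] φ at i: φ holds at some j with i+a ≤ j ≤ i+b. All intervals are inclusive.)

0, 1, 2, 3, 4, 5

Evaluate at each i in [0,5]:
  i=0: ✓ (witness j=0)
  i=1: ✓ (witness j=1)
  i=2: ✓ (witness j=4)
  i=3: ✓ (witness j=4)
  i=4: ✓ (witness j=4)
  i=5: ✓ (witness j=5)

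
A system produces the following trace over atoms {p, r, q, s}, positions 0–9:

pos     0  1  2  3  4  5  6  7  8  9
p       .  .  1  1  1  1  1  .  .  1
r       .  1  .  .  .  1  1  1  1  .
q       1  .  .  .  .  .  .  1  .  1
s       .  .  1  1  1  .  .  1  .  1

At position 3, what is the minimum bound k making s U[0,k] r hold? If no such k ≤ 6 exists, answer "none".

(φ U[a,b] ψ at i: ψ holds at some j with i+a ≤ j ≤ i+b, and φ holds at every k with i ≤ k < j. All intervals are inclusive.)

2

Need earliest j ≥ 3 with r, and s at every k in [3,j-1].
  j=3: rhs fails.
  j=4: rhs fails.
  j=5: rhs holds; lhs holds on [3,4]. k = 2.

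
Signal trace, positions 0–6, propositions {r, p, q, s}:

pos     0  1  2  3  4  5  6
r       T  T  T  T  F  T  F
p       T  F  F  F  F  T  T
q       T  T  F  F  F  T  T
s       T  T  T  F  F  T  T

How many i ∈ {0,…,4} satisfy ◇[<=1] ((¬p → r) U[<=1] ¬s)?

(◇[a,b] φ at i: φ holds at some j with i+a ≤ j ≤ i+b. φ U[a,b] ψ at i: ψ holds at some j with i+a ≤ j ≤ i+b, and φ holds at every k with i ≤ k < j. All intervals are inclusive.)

4

Evaluate at each i in [0,4]:
  i=0: ✗ (none in [0,1])
  i=1: ✓ (witness j=2)
  i=2: ✓ (witness j=2)
  i=3: ✓ (witness j=3)
  i=4: ✓ (witness j=4)
Positions where it holds: {1, 2, 3, 4} → 4.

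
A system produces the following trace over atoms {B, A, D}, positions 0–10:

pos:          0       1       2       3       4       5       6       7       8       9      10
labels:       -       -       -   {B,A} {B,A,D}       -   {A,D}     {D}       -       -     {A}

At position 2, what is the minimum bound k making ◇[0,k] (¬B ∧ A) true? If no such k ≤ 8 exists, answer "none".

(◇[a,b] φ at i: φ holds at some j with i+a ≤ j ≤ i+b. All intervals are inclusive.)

4

Scan j = 2,3,… for (¬B ∧ A):
  j=2: fails
  j=3: fails
  j=4: fails
  j=5: fails
  j=6: holds
First hit at j=6, so smallest k = 6-2 = 4.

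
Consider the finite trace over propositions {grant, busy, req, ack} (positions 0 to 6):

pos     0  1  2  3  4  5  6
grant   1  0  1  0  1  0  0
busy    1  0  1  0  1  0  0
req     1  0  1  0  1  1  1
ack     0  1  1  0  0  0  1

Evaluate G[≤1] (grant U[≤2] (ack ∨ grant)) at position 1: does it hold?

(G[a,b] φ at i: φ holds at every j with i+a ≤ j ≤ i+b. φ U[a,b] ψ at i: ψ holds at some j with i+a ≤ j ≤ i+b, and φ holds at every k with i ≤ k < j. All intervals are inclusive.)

Check (grant U[≤2] (ack ∨ grant)) at every j in [1,2]:
  j=1: holds
  j=2: holds
All positions satisfy it → formula holds.

Yes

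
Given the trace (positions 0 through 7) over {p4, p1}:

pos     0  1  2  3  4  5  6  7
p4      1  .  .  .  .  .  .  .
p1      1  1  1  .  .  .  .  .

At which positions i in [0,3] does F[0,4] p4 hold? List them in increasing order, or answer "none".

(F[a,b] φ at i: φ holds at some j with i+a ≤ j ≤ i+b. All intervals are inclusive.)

0

Evaluate at each i in [0,3]:
  i=0: ✓ (witness j=0)
  i=1: ✗ (none in [1,5])
  i=2: ✗ (none in [2,6])
  i=3: ✗ (none in [3,7])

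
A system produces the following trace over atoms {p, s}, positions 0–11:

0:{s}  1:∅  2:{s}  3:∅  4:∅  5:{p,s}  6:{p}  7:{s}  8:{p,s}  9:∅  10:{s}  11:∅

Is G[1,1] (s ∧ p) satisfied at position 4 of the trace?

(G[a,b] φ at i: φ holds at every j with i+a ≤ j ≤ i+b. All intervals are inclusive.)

True

Check (s ∧ p) at every j in [5,5]:
  j=5: true
All positions satisfy it → formula holds.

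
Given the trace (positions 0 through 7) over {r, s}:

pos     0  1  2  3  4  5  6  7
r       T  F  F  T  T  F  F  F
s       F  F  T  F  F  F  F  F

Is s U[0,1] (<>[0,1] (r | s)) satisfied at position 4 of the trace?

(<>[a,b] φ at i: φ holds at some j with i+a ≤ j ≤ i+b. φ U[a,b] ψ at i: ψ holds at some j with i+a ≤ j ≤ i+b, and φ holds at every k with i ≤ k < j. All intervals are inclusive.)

Holds

Need some j in [4,5] with <>[0,1] (r | s), and s at every k in [4,j-1].
  j=4: <>[0,1] (r | s) holds; no prefix to check → satisfied.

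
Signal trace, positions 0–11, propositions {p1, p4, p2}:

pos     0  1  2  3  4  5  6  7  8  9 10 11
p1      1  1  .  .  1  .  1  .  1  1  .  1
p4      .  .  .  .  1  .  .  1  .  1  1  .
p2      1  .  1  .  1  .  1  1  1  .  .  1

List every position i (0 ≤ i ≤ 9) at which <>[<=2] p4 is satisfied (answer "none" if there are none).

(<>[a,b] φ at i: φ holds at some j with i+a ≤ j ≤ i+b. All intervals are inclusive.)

Evaluate at each i in [0,9]:
  i=0: ✗ (none in [0,2])
  i=1: ✗ (none in [1,3])
  i=2: ✓ (witness j=4)
  i=3: ✓ (witness j=4)
  i=4: ✓ (witness j=4)
  i=5: ✓ (witness j=7)
  i=6: ✓ (witness j=7)
  i=7: ✓ (witness j=7)
  i=8: ✓ (witness j=9)
  i=9: ✓ (witness j=9)

2, 3, 4, 5, 6, 7, 8, 9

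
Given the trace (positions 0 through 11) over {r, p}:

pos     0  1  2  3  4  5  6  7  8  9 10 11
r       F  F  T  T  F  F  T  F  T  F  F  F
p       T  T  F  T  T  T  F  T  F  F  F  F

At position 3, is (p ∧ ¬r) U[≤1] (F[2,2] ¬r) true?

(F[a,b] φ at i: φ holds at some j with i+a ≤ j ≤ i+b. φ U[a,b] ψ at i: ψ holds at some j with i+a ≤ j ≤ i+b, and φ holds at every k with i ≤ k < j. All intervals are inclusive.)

True

Need some j in [3,4] with F[2,2] ¬r, and (p ∧ ¬r) at every k in [3,j-1].
  j=3: F[2,2] ¬r holds; no prefix to check → satisfied.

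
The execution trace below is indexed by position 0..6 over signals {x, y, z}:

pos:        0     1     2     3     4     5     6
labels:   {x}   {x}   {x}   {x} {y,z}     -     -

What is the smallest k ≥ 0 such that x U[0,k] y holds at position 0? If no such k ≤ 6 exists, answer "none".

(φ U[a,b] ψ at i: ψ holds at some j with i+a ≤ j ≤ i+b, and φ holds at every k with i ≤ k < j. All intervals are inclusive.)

4

Need earliest j ≥ 0 with y, and x at every k in [0,j-1].
  j=0: rhs fails.
  j=1: rhs fails.
  j=2: rhs fails.
  j=3: rhs fails.
  j=4: rhs holds; lhs holds on [0,3]. k = 4.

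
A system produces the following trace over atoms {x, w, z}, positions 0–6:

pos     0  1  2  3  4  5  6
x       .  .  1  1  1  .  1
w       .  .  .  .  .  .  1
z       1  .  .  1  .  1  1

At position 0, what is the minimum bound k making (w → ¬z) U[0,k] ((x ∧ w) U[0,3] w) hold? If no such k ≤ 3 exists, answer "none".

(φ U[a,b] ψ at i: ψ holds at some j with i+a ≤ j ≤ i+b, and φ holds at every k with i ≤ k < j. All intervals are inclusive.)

none

Need earliest j ≥ 0 with ((x ∧ w) U[0,3] w), and (w → ¬z) at every k in [0,j-1].
  j=0: rhs fails.
  j=1: rhs fails.
  j=2: rhs fails.
  j=3: rhs fails.
No witness within the range → none.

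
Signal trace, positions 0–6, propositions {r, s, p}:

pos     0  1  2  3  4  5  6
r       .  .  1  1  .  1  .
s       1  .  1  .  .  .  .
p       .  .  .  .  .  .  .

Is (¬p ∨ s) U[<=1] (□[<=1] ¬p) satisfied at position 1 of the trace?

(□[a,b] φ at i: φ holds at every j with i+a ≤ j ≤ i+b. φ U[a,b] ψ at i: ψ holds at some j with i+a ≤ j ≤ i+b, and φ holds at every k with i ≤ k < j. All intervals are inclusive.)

Holds

Need some j in [1,2] with □[<=1] ¬p, and (¬p ∨ s) at every k in [1,j-1].
  j=1: □[<=1] ¬p holds; no prefix to check → satisfied.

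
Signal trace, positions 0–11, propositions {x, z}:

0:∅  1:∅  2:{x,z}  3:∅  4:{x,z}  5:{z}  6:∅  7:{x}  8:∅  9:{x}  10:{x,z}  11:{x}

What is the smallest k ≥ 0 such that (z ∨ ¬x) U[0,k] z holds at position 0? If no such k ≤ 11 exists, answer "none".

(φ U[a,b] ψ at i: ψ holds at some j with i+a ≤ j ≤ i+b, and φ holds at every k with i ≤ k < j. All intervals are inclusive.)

Need earliest j ≥ 0 with z, and (z ∨ ¬x) at every k in [0,j-1].
  j=0: rhs fails.
  j=1: rhs fails.
  j=2: rhs holds; lhs holds on [0,1]. k = 2.

2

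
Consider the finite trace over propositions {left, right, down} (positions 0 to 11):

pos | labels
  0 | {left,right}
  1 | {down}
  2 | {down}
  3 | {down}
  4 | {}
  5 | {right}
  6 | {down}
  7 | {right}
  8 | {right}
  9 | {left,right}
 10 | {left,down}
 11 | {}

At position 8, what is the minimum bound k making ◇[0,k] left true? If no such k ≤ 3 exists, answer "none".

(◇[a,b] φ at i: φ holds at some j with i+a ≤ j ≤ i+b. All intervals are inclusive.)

Scan j = 8,9,… for left:
  j=8: fails
  j=9: holds
First hit at j=9, so smallest k = 9-8 = 1.

1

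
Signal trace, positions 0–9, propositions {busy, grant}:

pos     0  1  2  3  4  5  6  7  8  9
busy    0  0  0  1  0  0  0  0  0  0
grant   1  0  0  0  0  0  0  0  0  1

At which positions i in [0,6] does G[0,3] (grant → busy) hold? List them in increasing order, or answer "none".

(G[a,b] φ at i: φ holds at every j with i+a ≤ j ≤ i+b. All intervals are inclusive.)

Evaluate at each i in [0,6]:
  i=0: ✗ (fails at j=0)
  i=1: ✓ (all of [1,4])
  i=2: ✓ (all of [2,5])
  i=3: ✓ (all of [3,6])
  i=4: ✓ (all of [4,7])
  i=5: ✓ (all of [5,8])
  i=6: ✗ (fails at j=9)

1, 2, 3, 4, 5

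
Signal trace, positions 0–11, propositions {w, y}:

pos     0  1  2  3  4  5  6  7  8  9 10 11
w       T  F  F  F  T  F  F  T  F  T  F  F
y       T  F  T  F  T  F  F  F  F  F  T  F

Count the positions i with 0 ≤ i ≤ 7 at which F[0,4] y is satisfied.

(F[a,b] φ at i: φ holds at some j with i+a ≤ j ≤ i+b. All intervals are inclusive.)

Evaluate at each i in [0,7]:
  i=0: ✓ (witness j=0)
  i=1: ✓ (witness j=2)
  i=2: ✓ (witness j=2)
  i=3: ✓ (witness j=4)
  i=4: ✓ (witness j=4)
  i=5: ✗ (none in [5,9])
  i=6: ✓ (witness j=10)
  i=7: ✓ (witness j=10)
Positions where it holds: {0, 1, 2, 3, 4, 6, 7} → 7.

7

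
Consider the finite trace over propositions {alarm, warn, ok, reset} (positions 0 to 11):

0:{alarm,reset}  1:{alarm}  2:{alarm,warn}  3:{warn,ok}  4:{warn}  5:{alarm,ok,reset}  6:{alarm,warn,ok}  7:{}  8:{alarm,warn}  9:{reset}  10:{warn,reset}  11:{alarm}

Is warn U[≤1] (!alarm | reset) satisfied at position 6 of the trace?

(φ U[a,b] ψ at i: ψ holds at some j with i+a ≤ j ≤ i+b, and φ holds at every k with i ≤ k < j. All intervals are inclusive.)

Need some j in [6,7] with (!alarm | reset), and warn at every k in [6,j-1].
  j=6: (!alarm | reset) false.
  j=7: (!alarm | reset) holds; warn holds at every k in [6,6] → satisfied.

True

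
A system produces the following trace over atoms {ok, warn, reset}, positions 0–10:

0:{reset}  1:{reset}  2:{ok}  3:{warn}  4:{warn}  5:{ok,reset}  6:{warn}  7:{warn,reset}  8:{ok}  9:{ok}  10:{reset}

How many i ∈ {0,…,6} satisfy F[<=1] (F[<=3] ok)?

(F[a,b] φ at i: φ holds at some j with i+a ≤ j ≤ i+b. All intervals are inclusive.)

7

Evaluate at each i in [0,6]:
  i=0: ✓ (witness j=0)
  i=1: ✓ (witness j=1)
  i=2: ✓ (witness j=2)
  i=3: ✓ (witness j=3)
  i=4: ✓ (witness j=4)
  i=5: ✓ (witness j=5)
  i=6: ✓ (witness j=6)
Positions where it holds: {0, 1, 2, 3, 4, 5, 6} → 7.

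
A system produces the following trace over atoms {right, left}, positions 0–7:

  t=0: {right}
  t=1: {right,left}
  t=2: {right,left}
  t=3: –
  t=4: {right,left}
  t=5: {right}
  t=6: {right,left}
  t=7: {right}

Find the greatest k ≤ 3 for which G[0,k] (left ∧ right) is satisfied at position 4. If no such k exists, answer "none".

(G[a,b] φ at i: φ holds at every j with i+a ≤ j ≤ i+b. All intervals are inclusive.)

0

(left ∧ right) must hold from j=4 onward; find where it first fails.
  j=4: holds
  j=5: fails
Holds on [4,4], so largest k = 0.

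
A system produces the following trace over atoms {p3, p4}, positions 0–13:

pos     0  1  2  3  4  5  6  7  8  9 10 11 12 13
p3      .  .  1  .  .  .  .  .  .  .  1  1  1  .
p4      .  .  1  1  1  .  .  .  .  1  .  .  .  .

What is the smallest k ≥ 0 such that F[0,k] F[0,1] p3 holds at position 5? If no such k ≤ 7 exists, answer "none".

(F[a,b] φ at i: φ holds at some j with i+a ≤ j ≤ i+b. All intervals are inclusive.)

Scan j = 5,6,… for F[0,1] p3:
  j=5: fails
  j=6: fails
  j=7: fails
  j=8: fails
  j=9: holds
First hit at j=9, so smallest k = 9-5 = 4.

4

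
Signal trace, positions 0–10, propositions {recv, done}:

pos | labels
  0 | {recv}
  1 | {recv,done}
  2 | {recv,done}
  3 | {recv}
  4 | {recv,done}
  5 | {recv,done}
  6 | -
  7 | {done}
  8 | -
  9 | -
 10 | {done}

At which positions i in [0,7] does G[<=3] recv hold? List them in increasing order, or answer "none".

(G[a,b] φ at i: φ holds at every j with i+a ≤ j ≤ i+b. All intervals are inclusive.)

0, 1, 2

Evaluate at each i in [0,7]:
  i=0: ✓ (all of [0,3])
  i=1: ✓ (all of [1,4])
  i=2: ✓ (all of [2,5])
  i=3: ✗ (fails at j=6)
  i=4: ✗ (fails at j=6)
  i=5: ✗ (fails at j=6)
  i=6: ✗ (fails at j=6)
  i=7: ✗ (fails at j=7)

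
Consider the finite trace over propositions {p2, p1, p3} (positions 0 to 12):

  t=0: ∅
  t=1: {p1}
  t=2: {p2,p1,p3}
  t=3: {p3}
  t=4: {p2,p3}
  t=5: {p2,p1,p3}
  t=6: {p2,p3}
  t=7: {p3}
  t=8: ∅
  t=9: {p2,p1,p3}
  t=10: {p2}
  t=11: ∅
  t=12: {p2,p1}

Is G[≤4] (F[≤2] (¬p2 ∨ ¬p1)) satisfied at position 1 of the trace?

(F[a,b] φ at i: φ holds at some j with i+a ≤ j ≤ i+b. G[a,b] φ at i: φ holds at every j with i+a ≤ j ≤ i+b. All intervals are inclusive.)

Check F[≤2] (¬p2 ∨ ¬p1) at every j in [1,5]:
  j=1: holds (witness at 1)
  j=2: holds (witness at 3)
  j=3: holds (witness at 3)
  j=4: holds (witness at 4)
  j=5: holds (witness at 6)
All positions satisfy it → formula holds.

Yes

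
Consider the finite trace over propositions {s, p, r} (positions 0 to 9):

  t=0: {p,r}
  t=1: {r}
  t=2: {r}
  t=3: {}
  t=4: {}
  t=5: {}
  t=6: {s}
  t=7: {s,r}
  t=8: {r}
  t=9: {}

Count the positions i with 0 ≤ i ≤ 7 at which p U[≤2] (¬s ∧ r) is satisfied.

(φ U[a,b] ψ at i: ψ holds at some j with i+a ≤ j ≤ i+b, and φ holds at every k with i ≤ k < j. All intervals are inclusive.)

Evaluate at each i in [0,7]:
  i=0: ✓ (rhs at j=0)
  i=1: ✓ (rhs at j=1)
  i=2: ✓ (rhs at j=2)
  i=3: ✗ (no rhs in [3,5])
  i=4: ✗ (no rhs in [4,6])
  i=5: ✗ (no rhs in [5,7])
  i=6: ✗ (lhs fails at k=6 before rhs at j=8)
  i=7: ✗ (lhs fails at k=7 before rhs at j=8)
Positions where it holds: {0, 1, 2} → 3.

3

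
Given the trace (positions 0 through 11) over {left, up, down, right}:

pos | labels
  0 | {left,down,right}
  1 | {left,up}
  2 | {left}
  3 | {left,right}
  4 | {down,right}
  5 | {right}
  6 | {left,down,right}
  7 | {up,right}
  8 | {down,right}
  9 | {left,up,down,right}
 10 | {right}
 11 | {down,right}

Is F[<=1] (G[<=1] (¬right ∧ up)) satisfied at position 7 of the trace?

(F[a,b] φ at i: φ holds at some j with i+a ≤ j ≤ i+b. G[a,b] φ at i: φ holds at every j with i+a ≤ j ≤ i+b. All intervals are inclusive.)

Check G[<=1] (¬right ∧ up) at each j in [7,8]:
  j=7: fails at 7
  j=8: fails at 8
No position in the window satisfies it → formula fails.

No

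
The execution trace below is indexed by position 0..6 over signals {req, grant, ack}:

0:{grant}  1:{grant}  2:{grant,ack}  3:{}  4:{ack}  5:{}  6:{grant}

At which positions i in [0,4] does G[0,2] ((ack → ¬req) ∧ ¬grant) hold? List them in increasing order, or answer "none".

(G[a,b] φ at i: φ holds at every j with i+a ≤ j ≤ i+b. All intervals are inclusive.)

3

Evaluate at each i in [0,4]:
  i=0: ✗ (fails at j=0)
  i=1: ✗ (fails at j=1)
  i=2: ✗ (fails at j=2)
  i=3: ✓ (all of [3,5])
  i=4: ✗ (fails at j=6)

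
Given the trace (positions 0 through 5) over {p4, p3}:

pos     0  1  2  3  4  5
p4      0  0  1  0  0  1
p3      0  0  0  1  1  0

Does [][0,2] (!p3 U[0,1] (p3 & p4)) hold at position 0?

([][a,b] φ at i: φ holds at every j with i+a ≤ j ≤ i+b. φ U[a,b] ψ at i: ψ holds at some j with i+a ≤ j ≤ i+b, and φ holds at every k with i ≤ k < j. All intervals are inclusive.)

Check (!p3 U[0,1] (p3 & p4)) at every j in [0,2]:
  j=0: fails
  j=1: fails
  j=2: fails
Fails at j=0 → formula fails.

False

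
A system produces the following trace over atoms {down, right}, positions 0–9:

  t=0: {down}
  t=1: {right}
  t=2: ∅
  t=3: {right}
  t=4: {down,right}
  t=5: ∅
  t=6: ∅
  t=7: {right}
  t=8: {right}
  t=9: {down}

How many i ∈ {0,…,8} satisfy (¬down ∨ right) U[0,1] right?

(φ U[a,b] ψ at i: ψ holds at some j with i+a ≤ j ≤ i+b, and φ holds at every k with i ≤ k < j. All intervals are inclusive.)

Evaluate at each i in [0,8]:
  i=0: ✗ (lhs fails at k=0 before rhs at j=1)
  i=1: ✓ (rhs at j=1)
  i=2: ✓ (rhs at j=3; lhs holds on [2,2])
  i=3: ✓ (rhs at j=3)
  i=4: ✓ (rhs at j=4)
  i=5: ✗ (no rhs in [5,6])
  i=6: ✓ (rhs at j=7; lhs holds on [6,6])
  i=7: ✓ (rhs at j=7)
  i=8: ✓ (rhs at j=8)
Positions where it holds: {1, 2, 3, 4, 6, 7, 8} → 7.

7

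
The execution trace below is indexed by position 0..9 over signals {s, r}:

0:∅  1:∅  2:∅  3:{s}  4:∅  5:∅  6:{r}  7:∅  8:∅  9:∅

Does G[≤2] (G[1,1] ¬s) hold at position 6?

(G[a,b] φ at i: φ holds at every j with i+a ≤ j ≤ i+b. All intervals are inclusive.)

Check G[1,1] ¬s at every j in [6,8]:
  j=6: holds on [7,7]
  j=7: holds on [8,8]
  j=8: holds on [9,9]
All positions satisfy it → formula holds.

Yes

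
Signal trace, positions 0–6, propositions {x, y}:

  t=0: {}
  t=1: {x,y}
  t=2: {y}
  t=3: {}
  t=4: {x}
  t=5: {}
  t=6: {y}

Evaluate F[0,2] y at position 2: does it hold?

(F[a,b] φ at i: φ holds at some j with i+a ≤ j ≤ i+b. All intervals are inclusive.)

Check y at each j in [2,4]:
  j=2: true
  j=3: false
  j=4: false
Found at j=2 → formula holds.

Holds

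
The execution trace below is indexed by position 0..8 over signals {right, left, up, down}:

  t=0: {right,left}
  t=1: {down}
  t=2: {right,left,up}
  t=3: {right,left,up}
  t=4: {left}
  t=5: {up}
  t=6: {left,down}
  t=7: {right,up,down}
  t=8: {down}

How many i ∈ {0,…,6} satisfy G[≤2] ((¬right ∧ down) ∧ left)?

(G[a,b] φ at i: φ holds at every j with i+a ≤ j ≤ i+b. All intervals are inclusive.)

0

Evaluate at each i in [0,6]:
  i=0: ✗ (fails at j=0)
  i=1: ✗ (fails at j=1)
  i=2: ✗ (fails at j=2)
  i=3: ✗ (fails at j=3)
  i=4: ✗ (fails at j=4)
  i=5: ✗ (fails at j=5)
  i=6: ✗ (fails at j=7)
Positions where it holds: {} → 0.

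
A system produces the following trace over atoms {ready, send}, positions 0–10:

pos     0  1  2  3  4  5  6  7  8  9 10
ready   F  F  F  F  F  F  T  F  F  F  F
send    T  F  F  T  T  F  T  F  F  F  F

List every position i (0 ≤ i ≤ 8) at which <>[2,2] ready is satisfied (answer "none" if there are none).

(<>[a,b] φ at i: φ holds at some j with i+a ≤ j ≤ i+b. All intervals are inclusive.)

4

Evaluate at each i in [0,8]:
  i=0: ✗ (none in [2,2])
  i=1: ✗ (none in [3,3])
  i=2: ✗ (none in [4,4])
  i=3: ✗ (none in [5,5])
  i=4: ✓ (witness j=6)
  i=5: ✗ (none in [7,7])
  i=6: ✗ (none in [8,8])
  i=7: ✗ (none in [9,9])
  i=8: ✗ (none in [10,10])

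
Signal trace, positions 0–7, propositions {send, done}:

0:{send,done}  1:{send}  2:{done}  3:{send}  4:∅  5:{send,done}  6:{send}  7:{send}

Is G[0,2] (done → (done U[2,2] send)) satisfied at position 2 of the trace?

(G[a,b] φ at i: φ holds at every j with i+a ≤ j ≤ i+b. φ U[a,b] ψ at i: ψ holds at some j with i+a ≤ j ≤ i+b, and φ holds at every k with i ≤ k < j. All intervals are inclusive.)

Check (done → (done U[2,2] send)) at every j in [2,4]:
  j=2: antecedent true; consequent fails → ✗
  j=3: antecedent false → ✓
  j=4: antecedent false → ✓
Fails at j=2 → formula fails.

Does not hold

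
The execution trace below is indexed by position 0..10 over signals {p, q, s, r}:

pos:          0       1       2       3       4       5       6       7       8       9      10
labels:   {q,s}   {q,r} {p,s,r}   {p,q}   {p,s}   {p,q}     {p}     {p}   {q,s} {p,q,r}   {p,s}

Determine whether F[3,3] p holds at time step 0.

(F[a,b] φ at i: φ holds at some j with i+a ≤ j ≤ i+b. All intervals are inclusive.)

Check p at each j in [3,3]:
  j=3: true
Found at j=3 → formula holds.

Holds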